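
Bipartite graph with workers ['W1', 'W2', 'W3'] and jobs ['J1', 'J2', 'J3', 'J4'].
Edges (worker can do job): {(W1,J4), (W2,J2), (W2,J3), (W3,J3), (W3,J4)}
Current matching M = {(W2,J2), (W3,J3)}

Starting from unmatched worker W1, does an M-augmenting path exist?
Yes: W1 → J4

An M-augmenting path alternates non-matching / matching edges, starting and ending at unmatched vertices.
Path: W1 → J4
(J4 is unmatched in M, so the path is augmenting.)
Flipping edges along this path would increase |M| from 2 to 3.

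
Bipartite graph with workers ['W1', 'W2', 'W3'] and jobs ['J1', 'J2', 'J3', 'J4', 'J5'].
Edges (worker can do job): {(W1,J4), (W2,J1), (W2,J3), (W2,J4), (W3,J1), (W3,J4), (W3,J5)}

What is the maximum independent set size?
Maximum independent set = 5

By König's theorem:
- Min vertex cover = Max matching = 3
- Max independent set = Total vertices - Min vertex cover
- Max independent set = 8 - 3 = 5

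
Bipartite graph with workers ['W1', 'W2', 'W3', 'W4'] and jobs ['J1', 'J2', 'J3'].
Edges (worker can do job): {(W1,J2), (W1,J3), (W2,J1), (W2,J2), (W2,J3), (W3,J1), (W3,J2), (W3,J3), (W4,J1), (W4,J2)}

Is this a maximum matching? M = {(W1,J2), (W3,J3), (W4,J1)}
Yes, size 3 is maximum

Proposed matching has size 3.
Maximum matching size for this graph: 3.

This is a maximum matching.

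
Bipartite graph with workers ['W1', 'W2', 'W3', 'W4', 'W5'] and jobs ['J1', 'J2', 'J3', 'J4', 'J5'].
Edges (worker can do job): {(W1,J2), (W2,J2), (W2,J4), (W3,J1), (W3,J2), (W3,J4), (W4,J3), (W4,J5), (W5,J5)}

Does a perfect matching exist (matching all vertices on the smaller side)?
Yes, perfect matching exists (size 5)

Perfect matching: {(W1,J2), (W2,J4), (W3,J1), (W4,J3), (W5,J5)}
All 5 vertices on the smaller side are matched.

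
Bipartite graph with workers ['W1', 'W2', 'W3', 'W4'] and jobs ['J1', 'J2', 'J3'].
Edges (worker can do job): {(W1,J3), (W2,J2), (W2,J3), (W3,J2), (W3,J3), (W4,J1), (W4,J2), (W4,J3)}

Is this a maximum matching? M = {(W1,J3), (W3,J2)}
No, size 2 is not maximum

Proposed matching has size 2.
Maximum matching size for this graph: 3.

This is NOT maximum - can be improved to size 3.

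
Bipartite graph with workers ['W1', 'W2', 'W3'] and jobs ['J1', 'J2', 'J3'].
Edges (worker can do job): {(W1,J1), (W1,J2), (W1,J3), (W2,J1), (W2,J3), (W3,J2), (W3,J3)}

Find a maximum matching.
Matching: {(W1,J3), (W2,J1), (W3,J2)}

Maximum matching (size 3):
  W1 → J3
  W2 → J1
  W3 → J2

Each worker is assigned to at most one job, and each job to at most one worker.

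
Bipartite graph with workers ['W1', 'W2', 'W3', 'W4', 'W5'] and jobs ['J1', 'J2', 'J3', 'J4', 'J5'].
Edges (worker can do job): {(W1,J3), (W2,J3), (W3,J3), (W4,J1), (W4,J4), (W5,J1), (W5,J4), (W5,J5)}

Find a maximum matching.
Matching: {(W3,J3), (W4,J4), (W5,J5)}

Maximum matching (size 3):
  W3 → J3
  W4 → J4
  W5 → J5

Each worker is assigned to at most one job, and each job to at most one worker.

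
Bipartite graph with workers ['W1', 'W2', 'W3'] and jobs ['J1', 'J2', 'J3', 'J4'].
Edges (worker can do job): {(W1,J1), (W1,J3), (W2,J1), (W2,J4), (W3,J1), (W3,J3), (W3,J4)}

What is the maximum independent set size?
Maximum independent set = 4

By König's theorem:
- Min vertex cover = Max matching = 3
- Max independent set = Total vertices - Min vertex cover
- Max independent set = 7 - 3 = 4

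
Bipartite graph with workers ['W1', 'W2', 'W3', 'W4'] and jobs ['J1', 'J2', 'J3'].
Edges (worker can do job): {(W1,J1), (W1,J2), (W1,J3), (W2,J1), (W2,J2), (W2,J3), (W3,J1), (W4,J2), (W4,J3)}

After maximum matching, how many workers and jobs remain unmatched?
Unmatched: 1 workers, 0 jobs

Maximum matching size: 3
Workers: 4 total, 3 matched, 1 unmatched
Jobs: 3 total, 3 matched, 0 unmatched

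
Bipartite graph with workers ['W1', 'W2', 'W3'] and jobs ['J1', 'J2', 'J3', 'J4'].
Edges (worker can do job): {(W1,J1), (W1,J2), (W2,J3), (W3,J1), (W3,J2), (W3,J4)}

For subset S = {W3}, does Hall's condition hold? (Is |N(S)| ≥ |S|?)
Yes: |N(S)| = 3, |S| = 1

Subset S = {W3}
Neighbors N(S) = {J1, J2, J4}

|N(S)| = 3, |S| = 1
Hall's condition: |N(S)| ≥ |S| is satisfied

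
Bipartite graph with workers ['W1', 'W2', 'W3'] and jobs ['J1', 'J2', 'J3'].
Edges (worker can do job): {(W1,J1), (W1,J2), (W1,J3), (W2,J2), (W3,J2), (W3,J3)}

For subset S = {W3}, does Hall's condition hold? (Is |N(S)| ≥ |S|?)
Yes: |N(S)| = 2, |S| = 1

Subset S = {W3}
Neighbors N(S) = {J2, J3}

|N(S)| = 2, |S| = 1
Hall's condition: |N(S)| ≥ |S| is satisfied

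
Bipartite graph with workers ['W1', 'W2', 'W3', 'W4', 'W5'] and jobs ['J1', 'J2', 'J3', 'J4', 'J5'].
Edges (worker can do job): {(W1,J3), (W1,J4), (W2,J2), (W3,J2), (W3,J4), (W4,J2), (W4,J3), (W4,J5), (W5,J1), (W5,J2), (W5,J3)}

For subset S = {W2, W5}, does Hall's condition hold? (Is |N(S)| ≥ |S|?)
Yes: |N(S)| = 3, |S| = 2

Subset S = {W2, W5}
Neighbors N(S) = {J1, J2, J3}

|N(S)| = 3, |S| = 2
Hall's condition: |N(S)| ≥ |S| is satisfied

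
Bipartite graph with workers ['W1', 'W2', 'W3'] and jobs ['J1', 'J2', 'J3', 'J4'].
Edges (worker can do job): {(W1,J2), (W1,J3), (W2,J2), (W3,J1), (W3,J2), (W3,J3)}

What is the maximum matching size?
Maximum matching size = 3

Maximum matching: {(W1,J3), (W2,J2), (W3,J1)}
Size: 3

This assigns 3 workers to 3 distinct jobs.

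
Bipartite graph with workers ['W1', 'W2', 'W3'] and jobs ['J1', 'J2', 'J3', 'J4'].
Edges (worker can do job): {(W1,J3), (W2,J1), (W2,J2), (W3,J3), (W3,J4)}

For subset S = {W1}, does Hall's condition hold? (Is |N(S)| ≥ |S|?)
Yes: |N(S)| = 1, |S| = 1

Subset S = {W1}
Neighbors N(S) = {J3}

|N(S)| = 1, |S| = 1
Hall's condition: |N(S)| ≥ |S| is satisfied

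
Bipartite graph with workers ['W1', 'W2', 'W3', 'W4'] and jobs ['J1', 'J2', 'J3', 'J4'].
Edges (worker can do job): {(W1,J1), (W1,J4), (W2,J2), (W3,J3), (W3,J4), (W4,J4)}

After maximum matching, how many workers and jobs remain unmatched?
Unmatched: 0 workers, 0 jobs

Maximum matching size: 4
Workers: 4 total, 4 matched, 0 unmatched
Jobs: 4 total, 4 matched, 0 unmatched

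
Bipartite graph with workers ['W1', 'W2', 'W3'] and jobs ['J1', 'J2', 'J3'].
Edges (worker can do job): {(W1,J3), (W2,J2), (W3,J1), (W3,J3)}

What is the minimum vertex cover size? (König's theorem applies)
Minimum vertex cover size = 3

By König's theorem: in bipartite graphs,
min vertex cover = max matching = 3

Maximum matching has size 3, so minimum vertex cover also has size 3.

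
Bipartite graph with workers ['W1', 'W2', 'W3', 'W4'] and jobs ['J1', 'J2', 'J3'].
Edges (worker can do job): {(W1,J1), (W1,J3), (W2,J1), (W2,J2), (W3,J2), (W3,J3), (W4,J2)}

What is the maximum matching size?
Maximum matching size = 3

Maximum matching: {(W1,J1), (W3,J3), (W4,J2)}
Size: 3

This assigns 3 workers to 3 distinct jobs.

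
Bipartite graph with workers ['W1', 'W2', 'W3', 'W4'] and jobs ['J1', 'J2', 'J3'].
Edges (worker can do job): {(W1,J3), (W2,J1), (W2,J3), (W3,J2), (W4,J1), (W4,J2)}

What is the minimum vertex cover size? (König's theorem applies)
Minimum vertex cover size = 3

By König's theorem: in bipartite graphs,
min vertex cover = max matching = 3

Maximum matching has size 3, so minimum vertex cover also has size 3.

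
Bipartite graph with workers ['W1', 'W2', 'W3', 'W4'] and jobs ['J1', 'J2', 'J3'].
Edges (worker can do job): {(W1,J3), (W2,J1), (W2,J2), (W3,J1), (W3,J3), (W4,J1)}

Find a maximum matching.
Matching: {(W2,J2), (W3,J3), (W4,J1)}

Maximum matching (size 3):
  W2 → J2
  W3 → J3
  W4 → J1

Each worker is assigned to at most one job, and each job to at most one worker.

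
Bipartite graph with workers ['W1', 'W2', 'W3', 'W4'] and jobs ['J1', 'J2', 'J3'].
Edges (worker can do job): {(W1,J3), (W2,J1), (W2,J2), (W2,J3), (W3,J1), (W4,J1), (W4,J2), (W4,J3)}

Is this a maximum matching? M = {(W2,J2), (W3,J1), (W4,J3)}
Yes, size 3 is maximum

Proposed matching has size 3.
Maximum matching size for this graph: 3.

This is a maximum matching.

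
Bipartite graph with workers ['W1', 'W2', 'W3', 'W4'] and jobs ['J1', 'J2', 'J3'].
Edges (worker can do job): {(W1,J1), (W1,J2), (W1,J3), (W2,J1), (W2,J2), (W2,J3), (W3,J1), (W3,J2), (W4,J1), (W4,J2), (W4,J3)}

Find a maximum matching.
Matching: {(W1,J2), (W3,J1), (W4,J3)}

Maximum matching (size 3):
  W1 → J2
  W3 → J1
  W4 → J3

Each worker is assigned to at most one job, and each job to at most one worker.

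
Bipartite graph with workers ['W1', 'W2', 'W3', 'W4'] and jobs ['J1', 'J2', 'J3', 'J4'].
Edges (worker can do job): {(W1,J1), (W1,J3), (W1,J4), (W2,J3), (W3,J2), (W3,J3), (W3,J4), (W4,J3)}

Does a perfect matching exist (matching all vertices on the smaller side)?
No, maximum matching has size 3 < 4

Maximum matching has size 3, need 4 for perfect matching.
Unmatched workers: ['W2']
Unmatched jobs: ['J4']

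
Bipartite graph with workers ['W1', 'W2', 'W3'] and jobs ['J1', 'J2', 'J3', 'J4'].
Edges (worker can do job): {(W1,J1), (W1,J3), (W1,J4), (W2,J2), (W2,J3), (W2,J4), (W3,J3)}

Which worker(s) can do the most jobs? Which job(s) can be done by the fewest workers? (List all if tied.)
Most versatile: W1, W2 (3 jobs); Least covered: J1, J2 (1 workers)

Worker degrees (jobs they can do): W1:3, W2:3, W3:1
Job degrees (workers who can do it): J1:1, J2:1, J3:3, J4:2

Maximum worker degree is 3, achieved by: W1, W2
Minimum job degree is 1, achieved by: J1, J2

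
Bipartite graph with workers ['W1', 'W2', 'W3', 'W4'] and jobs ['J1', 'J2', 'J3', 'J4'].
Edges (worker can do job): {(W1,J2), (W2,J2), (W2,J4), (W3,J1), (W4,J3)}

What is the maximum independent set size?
Maximum independent set = 4

By König's theorem:
- Min vertex cover = Max matching = 4
- Max independent set = Total vertices - Min vertex cover
- Max independent set = 8 - 4 = 4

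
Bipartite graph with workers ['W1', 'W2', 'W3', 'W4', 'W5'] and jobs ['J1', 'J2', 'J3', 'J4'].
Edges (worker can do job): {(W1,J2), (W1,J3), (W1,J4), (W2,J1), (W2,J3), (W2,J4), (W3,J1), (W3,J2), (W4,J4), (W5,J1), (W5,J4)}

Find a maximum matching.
Matching: {(W1,J3), (W3,J2), (W4,J4), (W5,J1)}

Maximum matching (size 4):
  W1 → J3
  W3 → J2
  W4 → J4
  W5 → J1

Each worker is assigned to at most one job, and each job to at most one worker.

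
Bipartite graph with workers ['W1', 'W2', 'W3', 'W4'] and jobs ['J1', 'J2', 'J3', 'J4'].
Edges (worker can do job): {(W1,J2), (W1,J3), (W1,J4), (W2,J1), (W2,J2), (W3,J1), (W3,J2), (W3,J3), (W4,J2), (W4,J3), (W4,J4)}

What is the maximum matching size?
Maximum matching size = 4

Maximum matching: {(W1,J3), (W2,J1), (W3,J2), (W4,J4)}
Size: 4

This assigns 4 workers to 4 distinct jobs.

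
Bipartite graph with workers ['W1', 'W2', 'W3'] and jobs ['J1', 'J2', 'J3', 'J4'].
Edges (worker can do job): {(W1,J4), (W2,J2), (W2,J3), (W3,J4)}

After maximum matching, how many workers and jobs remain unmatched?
Unmatched: 1 workers, 2 jobs

Maximum matching size: 2
Workers: 3 total, 2 matched, 1 unmatched
Jobs: 4 total, 2 matched, 2 unmatched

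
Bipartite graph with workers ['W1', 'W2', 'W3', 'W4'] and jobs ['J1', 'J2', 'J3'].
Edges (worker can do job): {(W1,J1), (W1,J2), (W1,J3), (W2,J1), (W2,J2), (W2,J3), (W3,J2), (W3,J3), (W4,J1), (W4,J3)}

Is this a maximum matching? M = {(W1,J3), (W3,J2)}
No, size 2 is not maximum

Proposed matching has size 2.
Maximum matching size for this graph: 3.

This is NOT maximum - can be improved to size 3.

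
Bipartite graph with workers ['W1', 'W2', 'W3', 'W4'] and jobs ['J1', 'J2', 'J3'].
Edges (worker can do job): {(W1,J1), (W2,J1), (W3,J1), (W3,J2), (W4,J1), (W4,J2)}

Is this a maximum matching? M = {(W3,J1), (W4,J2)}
Yes, size 2 is maximum

Proposed matching has size 2.
Maximum matching size for this graph: 2.

This is a maximum matching.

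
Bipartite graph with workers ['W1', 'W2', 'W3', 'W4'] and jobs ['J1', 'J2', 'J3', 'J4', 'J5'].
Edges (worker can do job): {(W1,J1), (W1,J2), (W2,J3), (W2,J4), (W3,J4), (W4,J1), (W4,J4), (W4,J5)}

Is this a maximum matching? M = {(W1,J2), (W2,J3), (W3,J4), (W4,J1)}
Yes, size 4 is maximum

Proposed matching has size 4.
Maximum matching size for this graph: 4.

This is a maximum matching.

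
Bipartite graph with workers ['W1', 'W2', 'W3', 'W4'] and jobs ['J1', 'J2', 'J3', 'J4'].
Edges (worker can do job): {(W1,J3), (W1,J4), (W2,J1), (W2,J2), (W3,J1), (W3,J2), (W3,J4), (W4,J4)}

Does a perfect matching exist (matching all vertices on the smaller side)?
Yes, perfect matching exists (size 4)

Perfect matching: {(W1,J3), (W2,J2), (W3,J1), (W4,J4)}
All 4 vertices on the smaller side are matched.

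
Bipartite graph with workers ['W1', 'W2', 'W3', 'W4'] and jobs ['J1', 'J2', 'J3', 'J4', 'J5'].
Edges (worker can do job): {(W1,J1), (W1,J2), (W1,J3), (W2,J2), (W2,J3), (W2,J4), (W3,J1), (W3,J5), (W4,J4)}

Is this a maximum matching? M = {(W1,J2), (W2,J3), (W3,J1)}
No, size 3 is not maximum

Proposed matching has size 3.
Maximum matching size for this graph: 4.

This is NOT maximum - can be improved to size 4.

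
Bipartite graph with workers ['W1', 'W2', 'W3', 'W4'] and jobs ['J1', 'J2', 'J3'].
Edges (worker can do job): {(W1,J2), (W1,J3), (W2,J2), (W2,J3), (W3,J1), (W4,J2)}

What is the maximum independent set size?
Maximum independent set = 4

By König's theorem:
- Min vertex cover = Max matching = 3
- Max independent set = Total vertices - Min vertex cover
- Max independent set = 7 - 3 = 4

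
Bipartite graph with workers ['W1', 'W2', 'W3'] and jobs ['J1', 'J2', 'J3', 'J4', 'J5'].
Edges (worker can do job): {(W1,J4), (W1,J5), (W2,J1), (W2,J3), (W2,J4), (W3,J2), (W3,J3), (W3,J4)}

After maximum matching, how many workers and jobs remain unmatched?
Unmatched: 0 workers, 2 jobs

Maximum matching size: 3
Workers: 3 total, 3 matched, 0 unmatched
Jobs: 5 total, 3 matched, 2 unmatched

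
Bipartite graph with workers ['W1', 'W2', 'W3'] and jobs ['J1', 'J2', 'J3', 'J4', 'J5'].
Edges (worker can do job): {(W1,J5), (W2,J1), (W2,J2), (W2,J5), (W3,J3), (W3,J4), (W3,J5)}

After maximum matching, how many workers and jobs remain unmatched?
Unmatched: 0 workers, 2 jobs

Maximum matching size: 3
Workers: 3 total, 3 matched, 0 unmatched
Jobs: 5 total, 3 matched, 2 unmatched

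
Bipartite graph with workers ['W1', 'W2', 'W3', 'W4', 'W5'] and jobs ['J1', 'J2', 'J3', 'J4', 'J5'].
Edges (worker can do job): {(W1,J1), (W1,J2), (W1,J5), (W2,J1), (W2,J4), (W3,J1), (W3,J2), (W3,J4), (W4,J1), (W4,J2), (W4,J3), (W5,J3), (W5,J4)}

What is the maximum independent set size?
Maximum independent set = 5

By König's theorem:
- Min vertex cover = Max matching = 5
- Max independent set = Total vertices - Min vertex cover
- Max independent set = 10 - 5 = 5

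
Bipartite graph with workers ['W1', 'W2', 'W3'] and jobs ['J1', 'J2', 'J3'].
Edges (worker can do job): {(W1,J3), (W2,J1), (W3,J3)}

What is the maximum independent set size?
Maximum independent set = 4

By König's theorem:
- Min vertex cover = Max matching = 2
- Max independent set = Total vertices - Min vertex cover
- Max independent set = 6 - 2 = 4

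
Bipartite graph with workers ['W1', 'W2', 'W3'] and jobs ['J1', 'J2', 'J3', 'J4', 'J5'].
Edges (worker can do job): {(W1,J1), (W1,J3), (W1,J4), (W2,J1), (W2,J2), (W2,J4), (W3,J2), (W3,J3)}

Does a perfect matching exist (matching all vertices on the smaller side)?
Yes, perfect matching exists (size 3)

Perfect matching: {(W1,J1), (W2,J4), (W3,J2)}
All 3 vertices on the smaller side are matched.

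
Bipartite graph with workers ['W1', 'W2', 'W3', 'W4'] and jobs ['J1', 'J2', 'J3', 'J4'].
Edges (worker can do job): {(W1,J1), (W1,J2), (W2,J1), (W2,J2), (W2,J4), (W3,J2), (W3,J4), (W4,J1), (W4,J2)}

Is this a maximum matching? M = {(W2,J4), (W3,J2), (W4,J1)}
Yes, size 3 is maximum

Proposed matching has size 3.
Maximum matching size for this graph: 3.

This is a maximum matching.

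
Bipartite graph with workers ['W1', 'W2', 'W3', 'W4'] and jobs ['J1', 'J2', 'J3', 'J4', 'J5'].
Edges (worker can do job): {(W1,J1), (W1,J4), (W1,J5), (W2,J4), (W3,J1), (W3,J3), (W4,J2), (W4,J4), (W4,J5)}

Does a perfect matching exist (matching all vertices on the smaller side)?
Yes, perfect matching exists (size 4)

Perfect matching: {(W1,J5), (W2,J4), (W3,J1), (W4,J2)}
All 4 vertices on the smaller side are matched.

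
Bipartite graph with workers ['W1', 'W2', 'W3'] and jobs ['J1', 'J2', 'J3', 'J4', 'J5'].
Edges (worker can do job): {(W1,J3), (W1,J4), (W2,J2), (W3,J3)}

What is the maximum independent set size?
Maximum independent set = 5

By König's theorem:
- Min vertex cover = Max matching = 3
- Max independent set = Total vertices - Min vertex cover
- Max independent set = 8 - 3 = 5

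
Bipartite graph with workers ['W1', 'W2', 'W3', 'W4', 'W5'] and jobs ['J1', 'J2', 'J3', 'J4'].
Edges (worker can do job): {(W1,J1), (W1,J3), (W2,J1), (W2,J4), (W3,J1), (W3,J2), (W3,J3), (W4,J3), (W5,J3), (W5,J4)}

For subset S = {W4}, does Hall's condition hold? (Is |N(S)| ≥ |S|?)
Yes: |N(S)| = 1, |S| = 1

Subset S = {W4}
Neighbors N(S) = {J3}

|N(S)| = 1, |S| = 1
Hall's condition: |N(S)| ≥ |S| is satisfied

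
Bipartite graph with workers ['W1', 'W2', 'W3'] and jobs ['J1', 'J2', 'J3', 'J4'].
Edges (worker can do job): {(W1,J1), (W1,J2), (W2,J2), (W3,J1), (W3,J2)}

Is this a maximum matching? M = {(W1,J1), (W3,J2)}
Yes, size 2 is maximum

Proposed matching has size 2.
Maximum matching size for this graph: 2.

This is a maximum matching.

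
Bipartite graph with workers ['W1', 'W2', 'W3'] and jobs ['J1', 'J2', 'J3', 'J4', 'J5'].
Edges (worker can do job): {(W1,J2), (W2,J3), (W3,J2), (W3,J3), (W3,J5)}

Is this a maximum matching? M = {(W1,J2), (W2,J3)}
No, size 2 is not maximum

Proposed matching has size 2.
Maximum matching size for this graph: 3.

This is NOT maximum - can be improved to size 3.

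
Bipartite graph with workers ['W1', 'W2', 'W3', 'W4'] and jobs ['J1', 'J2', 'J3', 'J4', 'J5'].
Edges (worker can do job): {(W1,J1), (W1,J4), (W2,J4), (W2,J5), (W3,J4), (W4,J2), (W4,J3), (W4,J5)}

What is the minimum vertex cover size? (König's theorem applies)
Minimum vertex cover size = 4

By König's theorem: in bipartite graphs,
min vertex cover = max matching = 4

Maximum matching has size 4, so minimum vertex cover also has size 4.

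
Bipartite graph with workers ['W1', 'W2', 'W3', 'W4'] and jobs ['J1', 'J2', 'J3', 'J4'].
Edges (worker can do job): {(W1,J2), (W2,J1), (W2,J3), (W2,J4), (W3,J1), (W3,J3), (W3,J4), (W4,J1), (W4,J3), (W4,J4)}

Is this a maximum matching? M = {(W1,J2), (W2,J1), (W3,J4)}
No, size 3 is not maximum

Proposed matching has size 3.
Maximum matching size for this graph: 4.

This is NOT maximum - can be improved to size 4.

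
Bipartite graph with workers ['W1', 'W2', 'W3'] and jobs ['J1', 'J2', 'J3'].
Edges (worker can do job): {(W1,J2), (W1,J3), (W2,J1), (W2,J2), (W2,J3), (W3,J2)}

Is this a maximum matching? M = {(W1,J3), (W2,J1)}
No, size 2 is not maximum

Proposed matching has size 2.
Maximum matching size for this graph: 3.

This is NOT maximum - can be improved to size 3.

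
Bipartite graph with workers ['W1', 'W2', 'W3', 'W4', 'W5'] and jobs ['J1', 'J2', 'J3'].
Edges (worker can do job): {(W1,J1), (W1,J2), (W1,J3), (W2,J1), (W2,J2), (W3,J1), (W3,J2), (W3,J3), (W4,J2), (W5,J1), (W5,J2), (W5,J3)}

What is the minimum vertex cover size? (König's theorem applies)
Minimum vertex cover size = 3

By König's theorem: in bipartite graphs,
min vertex cover = max matching = 3

Maximum matching has size 3, so minimum vertex cover also has size 3.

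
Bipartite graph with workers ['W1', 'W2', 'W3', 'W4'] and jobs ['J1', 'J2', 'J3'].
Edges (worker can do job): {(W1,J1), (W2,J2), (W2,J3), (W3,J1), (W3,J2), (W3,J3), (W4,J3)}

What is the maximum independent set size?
Maximum independent set = 4

By König's theorem:
- Min vertex cover = Max matching = 3
- Max independent set = Total vertices - Min vertex cover
- Max independent set = 7 - 3 = 4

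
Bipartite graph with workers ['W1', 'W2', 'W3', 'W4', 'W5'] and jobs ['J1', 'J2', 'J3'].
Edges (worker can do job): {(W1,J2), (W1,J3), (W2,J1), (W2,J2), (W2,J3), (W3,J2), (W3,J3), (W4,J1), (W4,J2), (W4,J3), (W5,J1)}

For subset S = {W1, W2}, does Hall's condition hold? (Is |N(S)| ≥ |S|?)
Yes: |N(S)| = 3, |S| = 2

Subset S = {W1, W2}
Neighbors N(S) = {J1, J2, J3}

|N(S)| = 3, |S| = 2
Hall's condition: |N(S)| ≥ |S| is satisfied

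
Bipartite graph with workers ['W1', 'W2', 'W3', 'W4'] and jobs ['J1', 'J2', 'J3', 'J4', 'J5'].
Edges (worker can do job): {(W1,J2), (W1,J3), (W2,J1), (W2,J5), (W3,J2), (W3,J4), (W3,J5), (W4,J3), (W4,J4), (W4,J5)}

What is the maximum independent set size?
Maximum independent set = 5

By König's theorem:
- Min vertex cover = Max matching = 4
- Max independent set = Total vertices - Min vertex cover
- Max independent set = 9 - 4 = 5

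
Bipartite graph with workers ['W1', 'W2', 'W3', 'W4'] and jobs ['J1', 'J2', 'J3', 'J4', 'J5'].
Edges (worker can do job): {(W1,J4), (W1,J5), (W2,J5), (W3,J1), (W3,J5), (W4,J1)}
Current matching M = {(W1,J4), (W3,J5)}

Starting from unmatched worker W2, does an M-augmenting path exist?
Yes: W2 → J5 → W3 → J1

An M-augmenting path alternates non-matching / matching edges, starting and ending at unmatched vertices.
Path: W2 → J5 → W3 → J1
(J1 is unmatched in M, so the path is augmenting.)
Flipping edges along this path would increase |M| from 2 to 3.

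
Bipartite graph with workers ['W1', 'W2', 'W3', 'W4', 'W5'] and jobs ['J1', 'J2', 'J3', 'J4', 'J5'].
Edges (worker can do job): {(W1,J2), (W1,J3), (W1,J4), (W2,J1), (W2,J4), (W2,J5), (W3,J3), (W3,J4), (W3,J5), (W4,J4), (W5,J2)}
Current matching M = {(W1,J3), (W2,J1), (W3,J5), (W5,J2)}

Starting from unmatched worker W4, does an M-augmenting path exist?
Yes: W4 → J4

An M-augmenting path alternates non-matching / matching edges, starting and ending at unmatched vertices.
Path: W4 → J4
(J4 is unmatched in M, so the path is augmenting.)
Flipping edges along this path would increase |M| from 4 to 5.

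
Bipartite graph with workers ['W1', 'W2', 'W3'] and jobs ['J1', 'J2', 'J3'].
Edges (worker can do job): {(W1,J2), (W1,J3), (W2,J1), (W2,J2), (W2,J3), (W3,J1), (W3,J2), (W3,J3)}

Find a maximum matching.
Matching: {(W1,J2), (W2,J3), (W3,J1)}

Maximum matching (size 3):
  W1 → J2
  W2 → J3
  W3 → J1

Each worker is assigned to at most one job, and each job to at most one worker.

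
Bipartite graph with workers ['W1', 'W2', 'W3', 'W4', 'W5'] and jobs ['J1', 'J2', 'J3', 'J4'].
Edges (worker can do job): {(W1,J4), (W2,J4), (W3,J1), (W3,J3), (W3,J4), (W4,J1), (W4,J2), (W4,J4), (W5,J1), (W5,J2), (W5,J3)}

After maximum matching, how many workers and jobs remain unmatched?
Unmatched: 1 workers, 0 jobs

Maximum matching size: 4
Workers: 5 total, 4 matched, 1 unmatched
Jobs: 4 total, 4 matched, 0 unmatched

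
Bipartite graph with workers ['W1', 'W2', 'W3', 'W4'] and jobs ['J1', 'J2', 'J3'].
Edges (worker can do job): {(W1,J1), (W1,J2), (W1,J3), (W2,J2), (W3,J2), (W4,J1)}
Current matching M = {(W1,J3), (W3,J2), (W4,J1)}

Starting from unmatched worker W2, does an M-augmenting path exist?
No augmenting path from W2

Alternating search from W2 reaches jobs: {J2}.
Every reachable job is already matched in M, and following those matched edges back to workers exposes no further unvisited jobs.
No M-augmenting path from W2 exists.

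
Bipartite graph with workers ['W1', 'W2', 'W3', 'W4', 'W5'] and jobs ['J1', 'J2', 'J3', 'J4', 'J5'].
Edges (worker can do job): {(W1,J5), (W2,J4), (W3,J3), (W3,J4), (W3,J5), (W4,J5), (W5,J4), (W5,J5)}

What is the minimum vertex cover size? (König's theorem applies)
Minimum vertex cover size = 3

By König's theorem: in bipartite graphs,
min vertex cover = max matching = 3

Maximum matching has size 3, so minimum vertex cover also has size 3.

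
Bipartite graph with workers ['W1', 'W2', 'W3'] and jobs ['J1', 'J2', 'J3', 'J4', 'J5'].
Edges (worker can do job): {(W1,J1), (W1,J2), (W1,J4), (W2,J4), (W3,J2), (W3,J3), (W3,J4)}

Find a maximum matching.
Matching: {(W1,J1), (W2,J4), (W3,J2)}

Maximum matching (size 3):
  W1 → J1
  W2 → J4
  W3 → J2

Each worker is assigned to at most one job, and each job to at most one worker.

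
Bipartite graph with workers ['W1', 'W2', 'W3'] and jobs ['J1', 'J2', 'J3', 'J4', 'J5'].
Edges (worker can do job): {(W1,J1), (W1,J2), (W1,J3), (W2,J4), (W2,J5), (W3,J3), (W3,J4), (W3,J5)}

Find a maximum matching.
Matching: {(W1,J2), (W2,J4), (W3,J3)}

Maximum matching (size 3):
  W1 → J2
  W2 → J4
  W3 → J3

Each worker is assigned to at most one job, and each job to at most one worker.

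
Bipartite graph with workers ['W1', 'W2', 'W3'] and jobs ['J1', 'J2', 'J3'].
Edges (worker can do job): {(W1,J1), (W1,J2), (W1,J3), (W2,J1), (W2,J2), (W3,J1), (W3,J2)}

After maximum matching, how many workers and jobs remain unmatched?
Unmatched: 0 workers, 0 jobs

Maximum matching size: 3
Workers: 3 total, 3 matched, 0 unmatched
Jobs: 3 total, 3 matched, 0 unmatched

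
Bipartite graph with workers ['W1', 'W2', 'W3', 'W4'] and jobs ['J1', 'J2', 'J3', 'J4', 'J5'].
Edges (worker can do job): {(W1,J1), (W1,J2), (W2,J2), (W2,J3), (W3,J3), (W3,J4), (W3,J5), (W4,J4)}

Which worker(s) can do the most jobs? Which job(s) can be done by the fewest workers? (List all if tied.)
Most versatile: W3 (3 jobs); Least covered: J1, J5 (1 workers)

Worker degrees (jobs they can do): W1:2, W2:2, W3:3, W4:1
Job degrees (workers who can do it): J1:1, J2:2, J3:2, J4:2, J5:1

Maximum worker degree is 3, achieved by: W3
Minimum job degree is 1, achieved by: J1, J5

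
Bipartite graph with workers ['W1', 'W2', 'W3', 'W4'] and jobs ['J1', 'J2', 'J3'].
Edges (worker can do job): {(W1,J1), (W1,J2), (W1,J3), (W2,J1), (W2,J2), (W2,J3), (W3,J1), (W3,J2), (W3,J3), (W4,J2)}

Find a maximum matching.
Matching: {(W1,J3), (W3,J1), (W4,J2)}

Maximum matching (size 3):
  W1 → J3
  W3 → J1
  W4 → J2

Each worker is assigned to at most one job, and each job to at most one worker.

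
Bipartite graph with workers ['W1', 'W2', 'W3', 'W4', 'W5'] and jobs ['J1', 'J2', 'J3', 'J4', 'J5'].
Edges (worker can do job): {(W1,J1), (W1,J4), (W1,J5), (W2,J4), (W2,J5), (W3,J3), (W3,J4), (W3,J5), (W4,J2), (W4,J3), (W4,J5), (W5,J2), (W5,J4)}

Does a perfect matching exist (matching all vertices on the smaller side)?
Yes, perfect matching exists (size 5)

Perfect matching: {(W1,J1), (W2,J5), (W3,J3), (W4,J2), (W5,J4)}
All 5 vertices on the smaller side are matched.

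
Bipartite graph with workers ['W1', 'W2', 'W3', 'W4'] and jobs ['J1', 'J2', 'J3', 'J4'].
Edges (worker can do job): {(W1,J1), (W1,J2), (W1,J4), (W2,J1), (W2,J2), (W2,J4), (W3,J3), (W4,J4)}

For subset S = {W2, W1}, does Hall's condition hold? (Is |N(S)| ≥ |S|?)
Yes: |N(S)| = 3, |S| = 2

Subset S = {W2, W1}
Neighbors N(S) = {J1, J2, J4}

|N(S)| = 3, |S| = 2
Hall's condition: |N(S)| ≥ |S| is satisfied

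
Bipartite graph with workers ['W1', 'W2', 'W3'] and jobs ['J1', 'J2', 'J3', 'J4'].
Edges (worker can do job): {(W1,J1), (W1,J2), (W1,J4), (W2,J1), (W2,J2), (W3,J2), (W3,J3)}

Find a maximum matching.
Matching: {(W1,J2), (W2,J1), (W3,J3)}

Maximum matching (size 3):
  W1 → J2
  W2 → J1
  W3 → J3

Each worker is assigned to at most one job, and each job to at most one worker.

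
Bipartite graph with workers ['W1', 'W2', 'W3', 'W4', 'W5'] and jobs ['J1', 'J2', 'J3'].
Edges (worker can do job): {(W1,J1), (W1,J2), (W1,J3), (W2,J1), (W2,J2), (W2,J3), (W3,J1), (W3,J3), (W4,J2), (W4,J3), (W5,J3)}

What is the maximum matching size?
Maximum matching size = 3

Maximum matching: {(W3,J1), (W4,J2), (W5,J3)}
Size: 3

This assigns 3 workers to 3 distinct jobs.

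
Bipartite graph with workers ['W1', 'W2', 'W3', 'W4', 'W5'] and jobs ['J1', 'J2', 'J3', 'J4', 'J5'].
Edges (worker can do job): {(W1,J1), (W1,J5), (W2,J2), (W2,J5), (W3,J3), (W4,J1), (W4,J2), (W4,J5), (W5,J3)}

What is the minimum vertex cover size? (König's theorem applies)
Minimum vertex cover size = 4

By König's theorem: in bipartite graphs,
min vertex cover = max matching = 4

Maximum matching has size 4, so minimum vertex cover also has size 4.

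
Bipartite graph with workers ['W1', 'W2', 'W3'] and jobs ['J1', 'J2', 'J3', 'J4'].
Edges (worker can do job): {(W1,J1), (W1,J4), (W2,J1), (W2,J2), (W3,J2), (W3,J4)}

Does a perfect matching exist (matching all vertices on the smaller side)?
Yes, perfect matching exists (size 3)

Perfect matching: {(W1,J1), (W2,J2), (W3,J4)}
All 3 vertices on the smaller side are matched.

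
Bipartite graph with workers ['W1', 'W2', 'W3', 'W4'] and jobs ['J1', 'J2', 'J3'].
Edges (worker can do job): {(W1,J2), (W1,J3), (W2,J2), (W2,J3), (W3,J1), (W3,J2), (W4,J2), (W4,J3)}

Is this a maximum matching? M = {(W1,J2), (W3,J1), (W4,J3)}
Yes, size 3 is maximum

Proposed matching has size 3.
Maximum matching size for this graph: 3.

This is a maximum matching.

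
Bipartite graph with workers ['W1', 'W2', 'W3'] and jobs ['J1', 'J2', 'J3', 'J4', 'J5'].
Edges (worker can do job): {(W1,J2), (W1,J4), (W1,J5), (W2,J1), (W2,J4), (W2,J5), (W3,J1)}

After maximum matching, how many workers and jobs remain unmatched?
Unmatched: 0 workers, 2 jobs

Maximum matching size: 3
Workers: 3 total, 3 matched, 0 unmatched
Jobs: 5 total, 3 matched, 2 unmatched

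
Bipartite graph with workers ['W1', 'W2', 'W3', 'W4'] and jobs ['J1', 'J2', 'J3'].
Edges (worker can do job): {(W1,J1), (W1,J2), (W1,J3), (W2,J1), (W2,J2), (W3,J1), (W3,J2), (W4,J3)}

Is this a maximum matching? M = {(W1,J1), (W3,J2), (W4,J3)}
Yes, size 3 is maximum

Proposed matching has size 3.
Maximum matching size for this graph: 3.

This is a maximum matching.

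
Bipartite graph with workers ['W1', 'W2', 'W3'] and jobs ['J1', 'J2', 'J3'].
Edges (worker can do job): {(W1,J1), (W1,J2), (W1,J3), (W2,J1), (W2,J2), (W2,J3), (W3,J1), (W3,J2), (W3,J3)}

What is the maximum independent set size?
Maximum independent set = 3

By König's theorem:
- Min vertex cover = Max matching = 3
- Max independent set = Total vertices - Min vertex cover
- Max independent set = 6 - 3 = 3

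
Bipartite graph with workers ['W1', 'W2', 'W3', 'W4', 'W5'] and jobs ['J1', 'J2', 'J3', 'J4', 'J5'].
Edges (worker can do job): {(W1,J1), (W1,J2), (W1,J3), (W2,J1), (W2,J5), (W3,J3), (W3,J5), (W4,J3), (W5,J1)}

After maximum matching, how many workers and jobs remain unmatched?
Unmatched: 1 workers, 1 jobs

Maximum matching size: 4
Workers: 5 total, 4 matched, 1 unmatched
Jobs: 5 total, 4 matched, 1 unmatched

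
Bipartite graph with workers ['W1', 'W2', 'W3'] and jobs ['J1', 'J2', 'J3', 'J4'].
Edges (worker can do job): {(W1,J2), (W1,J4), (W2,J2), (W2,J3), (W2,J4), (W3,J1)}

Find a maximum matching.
Matching: {(W1,J4), (W2,J3), (W3,J1)}

Maximum matching (size 3):
  W1 → J4
  W2 → J3
  W3 → J1

Each worker is assigned to at most one job, and each job to at most one worker.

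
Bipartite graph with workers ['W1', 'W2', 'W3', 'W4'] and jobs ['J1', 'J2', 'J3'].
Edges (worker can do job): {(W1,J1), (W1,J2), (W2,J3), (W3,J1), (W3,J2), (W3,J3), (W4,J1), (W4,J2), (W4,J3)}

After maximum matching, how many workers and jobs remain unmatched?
Unmatched: 1 workers, 0 jobs

Maximum matching size: 3
Workers: 4 total, 3 matched, 1 unmatched
Jobs: 3 total, 3 matched, 0 unmatched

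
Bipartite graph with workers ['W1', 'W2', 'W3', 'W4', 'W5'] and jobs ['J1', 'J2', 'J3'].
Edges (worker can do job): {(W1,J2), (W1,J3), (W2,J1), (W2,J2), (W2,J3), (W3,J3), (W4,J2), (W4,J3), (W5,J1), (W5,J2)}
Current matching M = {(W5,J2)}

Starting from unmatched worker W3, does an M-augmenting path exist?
Yes: W3 → J3

An M-augmenting path alternates non-matching / matching edges, starting and ending at unmatched vertices.
Path: W3 → J3
(J3 is unmatched in M, so the path is augmenting.)
Flipping edges along this path would increase |M| from 1 to 2.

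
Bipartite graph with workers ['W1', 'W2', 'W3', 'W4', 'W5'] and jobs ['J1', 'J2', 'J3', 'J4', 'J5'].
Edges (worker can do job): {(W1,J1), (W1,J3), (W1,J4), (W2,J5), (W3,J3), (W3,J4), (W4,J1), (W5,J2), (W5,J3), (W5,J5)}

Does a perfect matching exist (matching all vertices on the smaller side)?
Yes, perfect matching exists (size 5)

Perfect matching: {(W1,J4), (W2,J5), (W3,J3), (W4,J1), (W5,J2)}
All 5 vertices on the smaller side are matched.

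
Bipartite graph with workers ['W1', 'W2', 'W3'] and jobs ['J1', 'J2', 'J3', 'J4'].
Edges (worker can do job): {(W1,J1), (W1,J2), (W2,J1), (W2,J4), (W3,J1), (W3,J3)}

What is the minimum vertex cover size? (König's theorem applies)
Minimum vertex cover size = 3

By König's theorem: in bipartite graphs,
min vertex cover = max matching = 3

Maximum matching has size 3, so minimum vertex cover also has size 3.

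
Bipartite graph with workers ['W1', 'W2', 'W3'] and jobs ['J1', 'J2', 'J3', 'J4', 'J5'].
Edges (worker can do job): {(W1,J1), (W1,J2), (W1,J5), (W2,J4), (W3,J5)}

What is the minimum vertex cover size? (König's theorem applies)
Minimum vertex cover size = 3

By König's theorem: in bipartite graphs,
min vertex cover = max matching = 3

Maximum matching has size 3, so minimum vertex cover also has size 3.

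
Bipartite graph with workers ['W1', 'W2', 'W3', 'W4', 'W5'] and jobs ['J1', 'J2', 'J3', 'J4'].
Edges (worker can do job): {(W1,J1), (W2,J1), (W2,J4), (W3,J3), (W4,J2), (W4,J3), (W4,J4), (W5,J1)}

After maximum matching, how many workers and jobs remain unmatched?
Unmatched: 1 workers, 0 jobs

Maximum matching size: 4
Workers: 5 total, 4 matched, 1 unmatched
Jobs: 4 total, 4 matched, 0 unmatched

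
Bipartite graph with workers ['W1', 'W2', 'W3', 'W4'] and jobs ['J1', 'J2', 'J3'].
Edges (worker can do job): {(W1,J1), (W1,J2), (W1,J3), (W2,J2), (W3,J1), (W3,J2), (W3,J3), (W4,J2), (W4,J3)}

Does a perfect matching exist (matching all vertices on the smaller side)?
Yes, perfect matching exists (size 3)

Perfect matching: {(W1,J1), (W3,J2), (W4,J3)}
All 3 vertices on the smaller side are matched.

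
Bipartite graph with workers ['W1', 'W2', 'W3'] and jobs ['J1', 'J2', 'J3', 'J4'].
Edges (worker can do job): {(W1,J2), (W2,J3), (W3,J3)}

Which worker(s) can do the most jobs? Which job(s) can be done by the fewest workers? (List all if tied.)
Most versatile: W1, W2, W3 (1 jobs); Least covered: J1, J4 (0 workers)

Worker degrees (jobs they can do): W1:1, W2:1, W3:1
Job degrees (workers who can do it): J1:0, J2:1, J3:2, J4:0

Maximum worker degree is 1, achieved by: W1, W2, W3
Minimum job degree is 0, achieved by: J1, J4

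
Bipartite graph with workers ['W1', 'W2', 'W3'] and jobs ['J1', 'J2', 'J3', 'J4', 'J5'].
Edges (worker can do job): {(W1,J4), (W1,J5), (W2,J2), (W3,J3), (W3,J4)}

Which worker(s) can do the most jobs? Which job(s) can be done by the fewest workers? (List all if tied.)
Most versatile: W1, W3 (2 jobs); Least covered: J1 (0 workers)

Worker degrees (jobs they can do): W1:2, W2:1, W3:2
Job degrees (workers who can do it): J1:0, J2:1, J3:1, J4:2, J5:1

Maximum worker degree is 2, achieved by: W1, W3
Minimum job degree is 0, achieved by: J1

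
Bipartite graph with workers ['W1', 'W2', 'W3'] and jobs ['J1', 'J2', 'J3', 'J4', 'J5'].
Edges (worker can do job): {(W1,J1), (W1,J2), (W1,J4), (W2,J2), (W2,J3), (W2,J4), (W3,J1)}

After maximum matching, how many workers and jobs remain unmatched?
Unmatched: 0 workers, 2 jobs

Maximum matching size: 3
Workers: 3 total, 3 matched, 0 unmatched
Jobs: 5 total, 3 matched, 2 unmatched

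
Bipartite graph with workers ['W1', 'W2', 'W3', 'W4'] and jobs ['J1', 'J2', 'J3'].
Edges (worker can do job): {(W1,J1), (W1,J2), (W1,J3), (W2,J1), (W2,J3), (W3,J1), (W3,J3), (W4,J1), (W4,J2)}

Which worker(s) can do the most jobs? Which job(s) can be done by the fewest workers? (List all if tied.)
Most versatile: W1 (3 jobs); Least covered: J2 (2 workers)

Worker degrees (jobs they can do): W1:3, W2:2, W3:2, W4:2
Job degrees (workers who can do it): J1:4, J2:2, J3:3

Maximum worker degree is 3, achieved by: W1
Minimum job degree is 2, achieved by: J2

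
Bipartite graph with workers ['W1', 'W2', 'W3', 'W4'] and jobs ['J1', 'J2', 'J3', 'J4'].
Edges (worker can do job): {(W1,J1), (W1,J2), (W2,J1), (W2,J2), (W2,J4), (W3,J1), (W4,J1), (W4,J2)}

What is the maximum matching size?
Maximum matching size = 3

Maximum matching: {(W2,J4), (W3,J1), (W4,J2)}
Size: 3

This assigns 3 workers to 3 distinct jobs.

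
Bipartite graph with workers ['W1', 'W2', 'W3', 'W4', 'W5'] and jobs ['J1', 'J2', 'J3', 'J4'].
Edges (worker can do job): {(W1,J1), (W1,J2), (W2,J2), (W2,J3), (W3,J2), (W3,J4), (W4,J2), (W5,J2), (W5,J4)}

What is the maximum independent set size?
Maximum independent set = 5

By König's theorem:
- Min vertex cover = Max matching = 4
- Max independent set = Total vertices - Min vertex cover
- Max independent set = 9 - 4 = 5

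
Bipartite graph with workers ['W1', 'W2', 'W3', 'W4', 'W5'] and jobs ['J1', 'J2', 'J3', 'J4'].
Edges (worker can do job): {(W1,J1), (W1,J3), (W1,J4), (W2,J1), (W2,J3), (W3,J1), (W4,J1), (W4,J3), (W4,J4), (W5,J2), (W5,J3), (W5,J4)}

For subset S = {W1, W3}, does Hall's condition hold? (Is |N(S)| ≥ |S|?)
Yes: |N(S)| = 3, |S| = 2

Subset S = {W1, W3}
Neighbors N(S) = {J1, J3, J4}

|N(S)| = 3, |S| = 2
Hall's condition: |N(S)| ≥ |S| is satisfied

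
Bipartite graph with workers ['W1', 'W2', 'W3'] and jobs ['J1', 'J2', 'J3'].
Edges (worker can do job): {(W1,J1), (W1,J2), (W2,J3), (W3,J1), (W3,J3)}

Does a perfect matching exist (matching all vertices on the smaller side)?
Yes, perfect matching exists (size 3)

Perfect matching: {(W1,J2), (W2,J3), (W3,J1)}
All 3 vertices on the smaller side are matched.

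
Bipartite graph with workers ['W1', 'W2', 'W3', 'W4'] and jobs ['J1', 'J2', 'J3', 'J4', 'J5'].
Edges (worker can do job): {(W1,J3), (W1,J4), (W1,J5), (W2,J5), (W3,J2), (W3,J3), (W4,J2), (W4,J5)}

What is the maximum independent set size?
Maximum independent set = 5

By König's theorem:
- Min vertex cover = Max matching = 4
- Max independent set = Total vertices - Min vertex cover
- Max independent set = 9 - 4 = 5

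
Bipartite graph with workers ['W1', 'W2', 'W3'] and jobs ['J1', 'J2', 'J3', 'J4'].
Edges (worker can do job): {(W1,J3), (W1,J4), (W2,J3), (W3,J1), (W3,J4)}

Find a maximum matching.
Matching: {(W1,J4), (W2,J3), (W3,J1)}

Maximum matching (size 3):
  W1 → J4
  W2 → J3
  W3 → J1

Each worker is assigned to at most one job, and each job to at most one worker.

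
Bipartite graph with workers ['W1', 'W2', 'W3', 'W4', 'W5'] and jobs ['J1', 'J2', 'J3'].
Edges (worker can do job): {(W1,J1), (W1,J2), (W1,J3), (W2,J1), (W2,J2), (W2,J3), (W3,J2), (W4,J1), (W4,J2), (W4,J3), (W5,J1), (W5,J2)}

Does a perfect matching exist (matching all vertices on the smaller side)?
Yes, perfect matching exists (size 3)

Perfect matching: {(W3,J2), (W4,J3), (W5,J1)}
All 3 vertices on the smaller side are matched.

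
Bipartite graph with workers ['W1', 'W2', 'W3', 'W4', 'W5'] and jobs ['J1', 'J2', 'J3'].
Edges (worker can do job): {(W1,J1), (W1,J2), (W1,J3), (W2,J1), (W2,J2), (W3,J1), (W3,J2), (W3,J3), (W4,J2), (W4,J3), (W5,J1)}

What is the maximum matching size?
Maximum matching size = 3

Maximum matching: {(W3,J3), (W4,J2), (W5,J1)}
Size: 3

This assigns 3 workers to 3 distinct jobs.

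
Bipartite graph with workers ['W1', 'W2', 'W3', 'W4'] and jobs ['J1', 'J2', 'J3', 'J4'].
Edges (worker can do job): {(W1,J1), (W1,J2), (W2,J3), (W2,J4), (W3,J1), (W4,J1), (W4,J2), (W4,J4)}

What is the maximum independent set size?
Maximum independent set = 4

By König's theorem:
- Min vertex cover = Max matching = 4
- Max independent set = Total vertices - Min vertex cover
- Max independent set = 8 - 4 = 4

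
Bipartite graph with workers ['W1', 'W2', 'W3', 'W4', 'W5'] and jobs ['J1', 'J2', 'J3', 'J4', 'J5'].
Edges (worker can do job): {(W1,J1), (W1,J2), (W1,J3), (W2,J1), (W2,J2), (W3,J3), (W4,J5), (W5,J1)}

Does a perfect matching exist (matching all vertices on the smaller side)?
No, maximum matching has size 4 < 5

Maximum matching has size 4, need 5 for perfect matching.
Unmatched workers: ['W2']
Unmatched jobs: ['J4']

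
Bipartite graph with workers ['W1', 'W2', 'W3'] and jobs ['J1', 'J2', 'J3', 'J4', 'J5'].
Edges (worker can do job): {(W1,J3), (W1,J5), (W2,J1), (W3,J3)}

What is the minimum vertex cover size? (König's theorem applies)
Minimum vertex cover size = 3

By König's theorem: in bipartite graphs,
min vertex cover = max matching = 3

Maximum matching has size 3, so minimum vertex cover also has size 3.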